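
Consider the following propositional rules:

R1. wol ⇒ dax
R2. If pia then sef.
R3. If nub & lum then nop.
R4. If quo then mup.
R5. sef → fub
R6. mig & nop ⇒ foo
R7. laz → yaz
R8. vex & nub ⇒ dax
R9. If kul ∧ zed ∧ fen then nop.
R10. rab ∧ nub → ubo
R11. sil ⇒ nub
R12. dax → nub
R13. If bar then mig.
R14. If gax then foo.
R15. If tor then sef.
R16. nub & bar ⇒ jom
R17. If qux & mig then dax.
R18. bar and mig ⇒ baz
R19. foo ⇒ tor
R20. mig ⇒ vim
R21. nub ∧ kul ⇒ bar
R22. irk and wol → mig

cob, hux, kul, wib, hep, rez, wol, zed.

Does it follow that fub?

Forward chaining from the given facts derives: dax, nub, bar, mig, jom, baz, vim.
The only rule concluding fub is R5, which needs sef; that is never established.

No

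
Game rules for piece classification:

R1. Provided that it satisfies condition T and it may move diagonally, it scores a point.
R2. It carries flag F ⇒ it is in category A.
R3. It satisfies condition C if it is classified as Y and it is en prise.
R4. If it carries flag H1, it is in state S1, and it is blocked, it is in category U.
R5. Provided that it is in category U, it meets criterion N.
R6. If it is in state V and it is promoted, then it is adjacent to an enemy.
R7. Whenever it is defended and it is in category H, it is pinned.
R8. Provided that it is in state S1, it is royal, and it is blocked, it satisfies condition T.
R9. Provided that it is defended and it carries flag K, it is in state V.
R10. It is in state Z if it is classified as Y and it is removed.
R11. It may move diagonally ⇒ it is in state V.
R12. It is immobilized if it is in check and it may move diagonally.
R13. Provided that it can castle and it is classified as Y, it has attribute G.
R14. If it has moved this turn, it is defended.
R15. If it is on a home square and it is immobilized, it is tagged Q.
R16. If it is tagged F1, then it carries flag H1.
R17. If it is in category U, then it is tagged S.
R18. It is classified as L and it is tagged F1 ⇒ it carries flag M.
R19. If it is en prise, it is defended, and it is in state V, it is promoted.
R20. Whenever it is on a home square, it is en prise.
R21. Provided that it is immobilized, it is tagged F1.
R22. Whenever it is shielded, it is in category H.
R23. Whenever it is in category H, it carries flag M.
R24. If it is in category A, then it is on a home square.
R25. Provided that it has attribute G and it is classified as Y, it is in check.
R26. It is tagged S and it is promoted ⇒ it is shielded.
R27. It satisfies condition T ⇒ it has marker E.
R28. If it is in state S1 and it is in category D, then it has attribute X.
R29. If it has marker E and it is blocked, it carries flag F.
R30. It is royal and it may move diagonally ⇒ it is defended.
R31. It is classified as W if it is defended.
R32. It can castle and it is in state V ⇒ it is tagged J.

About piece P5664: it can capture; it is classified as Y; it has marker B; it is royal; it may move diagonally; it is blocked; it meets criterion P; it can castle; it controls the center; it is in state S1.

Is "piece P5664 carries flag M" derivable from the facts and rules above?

By R8 (it is in state S1, it is royal, it is blocked): it satisfies condition T.
By R11 (it may move diagonally): it is in state V.
By R13 (it can castle, it is classified as Y): it has attribute G.
By R25 (it has attribute G, it is classified as Y): it is in check.
By R27 (it satisfies condition T): it has marker E.
By R29 (it has marker E, it is blocked): it carries flag F.
By R30 (it is royal, it may move diagonally): it is defended.
By R2 (it carries flag F): it is in category A.
By R12 (it is in check, it may move diagonally): it is immobilized.
By R21 (it is immobilized): it is tagged F1.
By R24 (it is in category A): it is on a home square.
By R16 (it is tagged F1): it carries flag H1.
By R20 (it is on a home square): it is en prise.
By R4 (it carries flag H1, it is in state S1, it is blocked): it is in category U.
By R17 (it is in category U): it is tagged S.
By R19 (it is en prise, it is defended, it is in state V): it is promoted.
By R26 (it is tagged S, it is promoted): it is shielded.
By R22 (it is shielded): it is in category H.
By R23 (it is in category H): it carries flag M.

Yes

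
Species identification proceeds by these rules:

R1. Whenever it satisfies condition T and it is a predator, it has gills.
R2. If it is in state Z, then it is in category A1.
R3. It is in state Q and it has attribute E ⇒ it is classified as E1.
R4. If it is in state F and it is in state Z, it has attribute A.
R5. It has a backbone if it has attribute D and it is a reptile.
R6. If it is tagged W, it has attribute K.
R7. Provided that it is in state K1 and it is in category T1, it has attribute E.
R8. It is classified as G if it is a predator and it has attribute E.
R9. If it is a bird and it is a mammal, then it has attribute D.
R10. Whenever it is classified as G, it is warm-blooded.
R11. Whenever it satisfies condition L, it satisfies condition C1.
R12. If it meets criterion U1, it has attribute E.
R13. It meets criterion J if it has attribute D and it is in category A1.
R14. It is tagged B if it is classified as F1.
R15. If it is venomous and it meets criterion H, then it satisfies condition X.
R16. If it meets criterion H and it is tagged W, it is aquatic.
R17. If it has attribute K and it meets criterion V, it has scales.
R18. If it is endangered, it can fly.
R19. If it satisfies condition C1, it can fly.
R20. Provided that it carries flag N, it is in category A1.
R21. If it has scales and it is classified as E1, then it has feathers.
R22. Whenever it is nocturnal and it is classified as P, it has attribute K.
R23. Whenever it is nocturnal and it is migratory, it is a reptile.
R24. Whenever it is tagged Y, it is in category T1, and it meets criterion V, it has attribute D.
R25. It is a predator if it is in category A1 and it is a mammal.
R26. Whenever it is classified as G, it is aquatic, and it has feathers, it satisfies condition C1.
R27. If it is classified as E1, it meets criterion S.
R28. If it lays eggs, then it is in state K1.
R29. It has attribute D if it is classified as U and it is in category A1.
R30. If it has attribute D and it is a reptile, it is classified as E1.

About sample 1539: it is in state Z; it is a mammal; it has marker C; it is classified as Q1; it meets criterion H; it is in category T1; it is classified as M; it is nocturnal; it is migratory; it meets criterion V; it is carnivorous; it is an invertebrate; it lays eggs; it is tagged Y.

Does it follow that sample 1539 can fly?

No

Forward chaining from the given facts derives: is in category A1, is a reptile, has attribute D, is a predator, is in state K1, is classified as E1, has a backbone, has attribute E, is classified as G, is warm-blooded, meets criterion J, meets criterion S.
Rules concluding "it can fly": R18 needs "it is endangered"; R19 needs "it satisfies condition C1" — none of these are established.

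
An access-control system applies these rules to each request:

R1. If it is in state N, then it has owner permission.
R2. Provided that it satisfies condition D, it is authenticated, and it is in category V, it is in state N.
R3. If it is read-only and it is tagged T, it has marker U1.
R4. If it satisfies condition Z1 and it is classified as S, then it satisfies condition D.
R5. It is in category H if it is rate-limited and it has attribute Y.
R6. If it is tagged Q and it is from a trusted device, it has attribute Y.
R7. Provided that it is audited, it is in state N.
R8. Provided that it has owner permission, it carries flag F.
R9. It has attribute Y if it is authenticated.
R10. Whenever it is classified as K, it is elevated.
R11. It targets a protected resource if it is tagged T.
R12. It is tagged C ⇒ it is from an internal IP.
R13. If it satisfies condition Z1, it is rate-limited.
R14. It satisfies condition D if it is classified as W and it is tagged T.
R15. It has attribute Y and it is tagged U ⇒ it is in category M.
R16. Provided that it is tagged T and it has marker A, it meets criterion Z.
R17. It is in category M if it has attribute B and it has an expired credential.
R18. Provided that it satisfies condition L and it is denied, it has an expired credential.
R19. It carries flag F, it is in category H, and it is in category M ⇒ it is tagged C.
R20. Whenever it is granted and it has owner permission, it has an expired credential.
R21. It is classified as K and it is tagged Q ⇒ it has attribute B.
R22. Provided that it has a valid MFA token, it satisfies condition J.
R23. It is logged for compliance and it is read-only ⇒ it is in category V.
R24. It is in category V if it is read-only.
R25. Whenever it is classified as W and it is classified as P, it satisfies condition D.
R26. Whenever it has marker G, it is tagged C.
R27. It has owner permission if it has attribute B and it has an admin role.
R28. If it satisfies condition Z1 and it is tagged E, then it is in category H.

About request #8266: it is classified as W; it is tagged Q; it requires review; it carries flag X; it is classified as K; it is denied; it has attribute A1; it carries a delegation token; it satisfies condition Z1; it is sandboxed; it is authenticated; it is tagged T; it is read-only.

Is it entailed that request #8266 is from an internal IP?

Forward chaining from the given facts derives: has marker U1, has attribute Y, is elevated, targets a protected resource, is rate-limited, satisfies condition D, has attribute B, is in category V, is in state N, is in category H, has owner permission, carries flag F.
The only rule concluding "it is from an internal IP" is R12, which needs "it is tagged C"; that is never established.

No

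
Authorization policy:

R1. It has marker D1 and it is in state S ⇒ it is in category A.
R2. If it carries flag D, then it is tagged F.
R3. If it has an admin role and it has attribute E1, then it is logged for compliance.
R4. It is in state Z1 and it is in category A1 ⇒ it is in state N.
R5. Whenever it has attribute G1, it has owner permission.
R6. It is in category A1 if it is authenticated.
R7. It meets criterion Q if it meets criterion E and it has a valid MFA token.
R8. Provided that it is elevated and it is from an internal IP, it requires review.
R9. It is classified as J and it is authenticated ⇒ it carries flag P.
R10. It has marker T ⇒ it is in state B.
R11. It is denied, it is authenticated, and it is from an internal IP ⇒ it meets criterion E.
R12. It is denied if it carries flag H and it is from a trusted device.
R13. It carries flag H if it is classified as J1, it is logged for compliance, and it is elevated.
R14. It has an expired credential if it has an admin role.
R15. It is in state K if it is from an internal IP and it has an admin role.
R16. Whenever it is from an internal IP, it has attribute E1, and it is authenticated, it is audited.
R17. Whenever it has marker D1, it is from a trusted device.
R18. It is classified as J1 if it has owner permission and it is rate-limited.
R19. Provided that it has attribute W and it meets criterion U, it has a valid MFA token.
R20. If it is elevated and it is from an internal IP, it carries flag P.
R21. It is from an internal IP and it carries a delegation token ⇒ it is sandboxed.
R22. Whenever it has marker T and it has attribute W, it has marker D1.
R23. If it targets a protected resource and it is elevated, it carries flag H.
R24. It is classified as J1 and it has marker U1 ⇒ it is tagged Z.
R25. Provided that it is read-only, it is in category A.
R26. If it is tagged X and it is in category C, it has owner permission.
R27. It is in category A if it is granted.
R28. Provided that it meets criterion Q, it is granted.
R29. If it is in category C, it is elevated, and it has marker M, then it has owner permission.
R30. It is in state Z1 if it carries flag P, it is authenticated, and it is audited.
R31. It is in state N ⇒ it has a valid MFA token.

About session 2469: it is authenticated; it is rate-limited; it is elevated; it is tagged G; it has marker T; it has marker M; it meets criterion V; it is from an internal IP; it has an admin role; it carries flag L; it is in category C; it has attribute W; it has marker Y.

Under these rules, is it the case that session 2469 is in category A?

No

Forward chaining from the given facts derives: is in category A1, requires review, is in state B, has an expired credential, is in state K, carries flag P, has marker D1, has owner permission, is from a trusted device, is classified as J1.
Rules concluding "it is in category A": R1 needs "it is in state S"; R25 needs "it is read-only"; R27 needs "it is granted" — none of these are established.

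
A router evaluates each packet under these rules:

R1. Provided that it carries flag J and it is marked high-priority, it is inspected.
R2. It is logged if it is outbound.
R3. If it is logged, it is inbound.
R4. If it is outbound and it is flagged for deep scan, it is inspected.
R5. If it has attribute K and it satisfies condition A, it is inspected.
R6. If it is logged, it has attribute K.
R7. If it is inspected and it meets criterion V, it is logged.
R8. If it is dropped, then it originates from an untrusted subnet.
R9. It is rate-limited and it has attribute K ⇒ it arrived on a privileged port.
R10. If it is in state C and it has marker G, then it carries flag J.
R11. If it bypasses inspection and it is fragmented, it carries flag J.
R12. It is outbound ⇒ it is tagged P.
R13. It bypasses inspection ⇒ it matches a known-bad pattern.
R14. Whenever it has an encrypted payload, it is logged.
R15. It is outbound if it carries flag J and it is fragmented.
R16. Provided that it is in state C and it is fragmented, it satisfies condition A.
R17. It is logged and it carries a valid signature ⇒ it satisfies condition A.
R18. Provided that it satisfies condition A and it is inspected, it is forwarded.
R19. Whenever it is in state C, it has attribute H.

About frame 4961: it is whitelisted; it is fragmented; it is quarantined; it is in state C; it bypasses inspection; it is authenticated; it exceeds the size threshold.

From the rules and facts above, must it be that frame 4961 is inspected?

Yes

By R11 (it bypasses inspection, it is fragmented): it carries flag J.
By R15 (it carries flag J, it is fragmented): it is outbound.
By R16 (it is in state C, it is fragmented): it satisfies condition A.
By R2 (it is outbound): it is logged.
By R6 (it is logged): it has attribute K.
By R5 (it has attribute K, it satisfies condition A): it is inspected.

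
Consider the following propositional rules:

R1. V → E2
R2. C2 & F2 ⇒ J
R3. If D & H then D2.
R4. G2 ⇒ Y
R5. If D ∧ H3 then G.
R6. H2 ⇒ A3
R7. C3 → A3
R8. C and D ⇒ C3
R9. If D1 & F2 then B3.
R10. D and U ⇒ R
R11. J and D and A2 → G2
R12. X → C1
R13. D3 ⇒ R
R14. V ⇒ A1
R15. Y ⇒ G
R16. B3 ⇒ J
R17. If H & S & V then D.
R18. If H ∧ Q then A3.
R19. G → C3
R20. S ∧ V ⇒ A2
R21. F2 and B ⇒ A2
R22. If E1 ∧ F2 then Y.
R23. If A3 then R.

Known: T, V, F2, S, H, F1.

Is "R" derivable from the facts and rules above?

No

Forward chaining from the given facts derives: E2, A1, D, A2, D2.
Rules concluding R: R10 needs U; R13 needs D3; R23 needs A3 — none of these are established.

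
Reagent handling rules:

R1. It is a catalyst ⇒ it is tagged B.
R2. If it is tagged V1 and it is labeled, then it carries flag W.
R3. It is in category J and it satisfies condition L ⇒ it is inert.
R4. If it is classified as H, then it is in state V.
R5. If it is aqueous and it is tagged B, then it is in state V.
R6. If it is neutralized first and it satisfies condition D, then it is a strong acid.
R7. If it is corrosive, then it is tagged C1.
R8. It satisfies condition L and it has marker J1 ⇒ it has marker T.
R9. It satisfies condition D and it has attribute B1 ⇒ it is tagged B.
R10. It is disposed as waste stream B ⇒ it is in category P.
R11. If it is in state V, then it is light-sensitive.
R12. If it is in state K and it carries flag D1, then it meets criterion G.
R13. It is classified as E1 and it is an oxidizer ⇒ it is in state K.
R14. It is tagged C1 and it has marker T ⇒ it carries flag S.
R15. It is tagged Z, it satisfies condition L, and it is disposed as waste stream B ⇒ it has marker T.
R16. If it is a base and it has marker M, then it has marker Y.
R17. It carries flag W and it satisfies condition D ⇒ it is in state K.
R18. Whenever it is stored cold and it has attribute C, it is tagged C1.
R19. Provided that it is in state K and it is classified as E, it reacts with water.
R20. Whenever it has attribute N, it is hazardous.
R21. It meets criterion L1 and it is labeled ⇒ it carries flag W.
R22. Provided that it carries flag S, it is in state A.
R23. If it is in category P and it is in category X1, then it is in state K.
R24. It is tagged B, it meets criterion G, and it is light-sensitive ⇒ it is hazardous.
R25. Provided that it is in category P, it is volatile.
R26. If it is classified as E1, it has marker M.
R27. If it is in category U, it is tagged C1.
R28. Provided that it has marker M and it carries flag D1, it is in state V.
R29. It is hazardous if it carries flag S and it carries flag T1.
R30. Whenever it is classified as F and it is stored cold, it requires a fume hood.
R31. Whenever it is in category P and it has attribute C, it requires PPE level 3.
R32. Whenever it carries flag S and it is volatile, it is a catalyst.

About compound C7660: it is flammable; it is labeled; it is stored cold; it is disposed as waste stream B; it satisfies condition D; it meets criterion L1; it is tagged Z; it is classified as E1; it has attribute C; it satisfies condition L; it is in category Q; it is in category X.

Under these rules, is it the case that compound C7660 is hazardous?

Forward chaining from the given facts derives: is in category P, has marker T, is tagged C1, carries flag W, is volatile, has marker M, requires PPE level 3, carries flag S, is in state K, is in state A, is a catalyst, is tagged B.
Rules concluding "it is hazardous": R20 needs "it has attribute N"; R24 needs "it meets criterion G"; R29 needs "it carries flag T1" — none of these are established.

No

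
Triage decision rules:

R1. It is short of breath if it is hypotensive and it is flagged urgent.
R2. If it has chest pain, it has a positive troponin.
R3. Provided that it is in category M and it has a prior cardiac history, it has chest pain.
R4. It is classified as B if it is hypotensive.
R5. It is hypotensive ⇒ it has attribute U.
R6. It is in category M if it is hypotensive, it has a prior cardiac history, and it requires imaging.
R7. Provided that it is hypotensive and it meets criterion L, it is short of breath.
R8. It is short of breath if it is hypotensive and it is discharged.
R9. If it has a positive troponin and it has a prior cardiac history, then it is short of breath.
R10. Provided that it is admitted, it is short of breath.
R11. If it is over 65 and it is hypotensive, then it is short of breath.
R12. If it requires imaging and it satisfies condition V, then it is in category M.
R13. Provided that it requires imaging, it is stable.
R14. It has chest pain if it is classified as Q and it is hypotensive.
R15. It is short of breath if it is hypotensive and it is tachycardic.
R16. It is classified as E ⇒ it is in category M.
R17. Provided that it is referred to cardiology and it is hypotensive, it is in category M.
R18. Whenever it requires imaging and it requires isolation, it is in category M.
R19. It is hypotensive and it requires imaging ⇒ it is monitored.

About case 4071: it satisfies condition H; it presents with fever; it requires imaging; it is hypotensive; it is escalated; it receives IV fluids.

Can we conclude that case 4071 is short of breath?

No

Forward chaining from the given facts derives: is classified as B, has attribute U, is stable, is monitored.
Rules concluding "it is short of breath": R1 needs "it is flagged urgent"; R7 needs "it meets criterion L"; R8 needs "it is discharged"; R9 needs "it has a positive troponin"; R10 needs "it is admitted"; R11 needs "it is over 65"; R15 needs "it is tachycardic" — none of these are established.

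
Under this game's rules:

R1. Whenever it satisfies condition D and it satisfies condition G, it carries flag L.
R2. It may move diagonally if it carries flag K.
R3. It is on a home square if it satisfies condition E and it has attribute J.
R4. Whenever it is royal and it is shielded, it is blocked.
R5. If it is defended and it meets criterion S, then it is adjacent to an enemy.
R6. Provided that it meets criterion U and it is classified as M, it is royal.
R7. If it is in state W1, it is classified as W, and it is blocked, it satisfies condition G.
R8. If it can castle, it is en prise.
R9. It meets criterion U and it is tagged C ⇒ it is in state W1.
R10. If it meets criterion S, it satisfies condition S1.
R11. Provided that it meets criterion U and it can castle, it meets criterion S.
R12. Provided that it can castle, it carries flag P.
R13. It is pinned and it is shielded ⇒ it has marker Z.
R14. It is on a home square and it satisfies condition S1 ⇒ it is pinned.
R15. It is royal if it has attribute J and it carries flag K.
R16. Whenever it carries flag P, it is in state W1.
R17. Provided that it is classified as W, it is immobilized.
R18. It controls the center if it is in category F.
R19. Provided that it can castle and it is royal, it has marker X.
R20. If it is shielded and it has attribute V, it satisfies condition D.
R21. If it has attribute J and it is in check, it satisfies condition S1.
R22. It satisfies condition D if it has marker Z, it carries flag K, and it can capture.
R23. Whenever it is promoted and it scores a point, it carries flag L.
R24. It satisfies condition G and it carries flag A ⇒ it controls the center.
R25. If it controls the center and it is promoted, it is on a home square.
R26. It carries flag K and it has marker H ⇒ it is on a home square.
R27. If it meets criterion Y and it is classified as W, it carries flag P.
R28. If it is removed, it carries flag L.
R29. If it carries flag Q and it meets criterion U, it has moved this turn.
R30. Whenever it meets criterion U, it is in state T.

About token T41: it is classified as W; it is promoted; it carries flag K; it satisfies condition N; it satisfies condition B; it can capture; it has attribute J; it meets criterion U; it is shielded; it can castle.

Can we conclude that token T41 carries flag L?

Forward chaining from the given facts derives: may move diagonally, is en prise, meets criterion S, carries flag P, is royal, is in state W1, is immobilized, has marker X, is in state T, is blocked, satisfies condition G, satisfies condition S1.
Rules concluding "it carries flag L": R1 needs "it satisfies condition D"; R23 needs "it scores a point"; R28 needs "it is removed" — none of these are established.

No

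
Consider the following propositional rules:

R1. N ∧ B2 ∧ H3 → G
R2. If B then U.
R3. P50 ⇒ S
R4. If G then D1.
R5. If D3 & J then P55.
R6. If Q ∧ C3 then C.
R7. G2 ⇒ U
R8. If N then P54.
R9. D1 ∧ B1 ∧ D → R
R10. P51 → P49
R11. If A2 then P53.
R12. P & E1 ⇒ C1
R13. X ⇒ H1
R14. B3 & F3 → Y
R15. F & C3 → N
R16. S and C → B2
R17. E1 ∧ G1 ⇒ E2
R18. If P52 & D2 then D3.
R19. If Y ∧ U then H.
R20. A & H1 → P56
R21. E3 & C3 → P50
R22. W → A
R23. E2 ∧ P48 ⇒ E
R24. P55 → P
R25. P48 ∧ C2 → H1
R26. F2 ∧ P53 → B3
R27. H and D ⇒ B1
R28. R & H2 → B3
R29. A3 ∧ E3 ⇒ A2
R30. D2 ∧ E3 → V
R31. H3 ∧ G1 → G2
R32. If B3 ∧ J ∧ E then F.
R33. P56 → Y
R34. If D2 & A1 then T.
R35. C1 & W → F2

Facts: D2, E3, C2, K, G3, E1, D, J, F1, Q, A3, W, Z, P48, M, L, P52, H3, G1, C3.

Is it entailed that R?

C  (by R6: Q, C3)
E2  (by R17: E1, G1)
D3  (by R18: P52, D2)
P50  (by R21: E3, C3)
A  (by R22: W)
E  (by R23: E2, P48)
H1  (by R25: P48, C2)
A2  (by R29: A3, E3)
G2  (by R31: H3, G1)
S  (by R3: P50)
P55  (by R5: D3, J)
U  (by R7: G2)
P53  (by R11: A2)
B2  (by R16: S, C)
P56  (by R20: A, H1)
P  (by R24: P55)
Y  (by R33: P56)
C1  (by R12: P, E1)
H  (by R19: Y, U)
B1  (by R27: H, D)
F2  (by R35: C1, W)
B3  (by R26: F2, P53)
F  (by R32: B3, J, E)
N  (by R15: F, C3)
G  (by R1: N, B2, H3)
D1  (by R4: G)
R  (by R9: D1, B1, D)

Yes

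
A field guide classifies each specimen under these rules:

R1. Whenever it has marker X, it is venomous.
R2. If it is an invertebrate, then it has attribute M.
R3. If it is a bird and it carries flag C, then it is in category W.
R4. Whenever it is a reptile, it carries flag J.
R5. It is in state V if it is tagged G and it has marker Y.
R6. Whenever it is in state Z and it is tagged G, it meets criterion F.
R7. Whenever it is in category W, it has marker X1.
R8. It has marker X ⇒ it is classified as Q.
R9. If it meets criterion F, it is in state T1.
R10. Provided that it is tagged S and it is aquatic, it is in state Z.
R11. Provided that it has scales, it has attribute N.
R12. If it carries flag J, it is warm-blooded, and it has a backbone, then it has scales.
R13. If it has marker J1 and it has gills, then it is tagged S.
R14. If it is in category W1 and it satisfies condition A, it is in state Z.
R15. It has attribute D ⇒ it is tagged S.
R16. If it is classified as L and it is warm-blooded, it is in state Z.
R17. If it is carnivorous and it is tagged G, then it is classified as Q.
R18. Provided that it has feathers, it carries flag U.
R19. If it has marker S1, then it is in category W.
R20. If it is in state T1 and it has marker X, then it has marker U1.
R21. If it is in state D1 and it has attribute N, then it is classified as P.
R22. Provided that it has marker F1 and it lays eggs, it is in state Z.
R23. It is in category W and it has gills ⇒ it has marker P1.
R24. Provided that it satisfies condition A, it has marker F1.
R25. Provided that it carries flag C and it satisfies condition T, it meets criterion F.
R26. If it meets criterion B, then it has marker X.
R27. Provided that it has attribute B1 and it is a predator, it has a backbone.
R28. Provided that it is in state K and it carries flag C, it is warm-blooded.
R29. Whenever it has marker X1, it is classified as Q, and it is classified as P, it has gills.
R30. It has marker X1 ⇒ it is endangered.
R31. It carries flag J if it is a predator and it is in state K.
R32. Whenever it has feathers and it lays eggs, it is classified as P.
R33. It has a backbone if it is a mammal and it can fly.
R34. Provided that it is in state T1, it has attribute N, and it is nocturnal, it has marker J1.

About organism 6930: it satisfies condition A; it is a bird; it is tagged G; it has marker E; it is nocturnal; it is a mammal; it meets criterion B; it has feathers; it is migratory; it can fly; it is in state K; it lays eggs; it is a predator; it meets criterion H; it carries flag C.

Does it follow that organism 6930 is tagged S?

By R3 (it is a bird, it carries flag C): it is in category W.
By R7 (it is in category W): it has marker X1.
By R24 (it satisfies condition A): it has marker F1.
By R26 (it meets criterion B): it has marker X.
By R28 (it is in state K, it carries flag C): it is warm-blooded.
By R31 (it is a predator, it is in state K): it carries flag J.
By R32 (it has feathers, it lays eggs): it is classified as P.
By R33 (it is a mammal, it can fly): it has a backbone.
By R8 (it has marker X): it is classified as Q.
By R12 (it carries flag J, it is warm-blooded, it has a backbone): it has scales.
By R22 (it has marker F1, it lays eggs): it is in state Z.
By R29 (it has marker X1, it is classified as Q, it is classified as P): it has gills.
By R6 (it is in state Z, it is tagged G): it meets criterion F.
By R9 (it meets criterion F): it is in state T1.
By R11 (it has scales): it has attribute N.
By R34 (it is in state T1, it has attribute N, it is nocturnal): it has marker J1.
By R13 (it has marker J1, it has gills): it is tagged S.

Yes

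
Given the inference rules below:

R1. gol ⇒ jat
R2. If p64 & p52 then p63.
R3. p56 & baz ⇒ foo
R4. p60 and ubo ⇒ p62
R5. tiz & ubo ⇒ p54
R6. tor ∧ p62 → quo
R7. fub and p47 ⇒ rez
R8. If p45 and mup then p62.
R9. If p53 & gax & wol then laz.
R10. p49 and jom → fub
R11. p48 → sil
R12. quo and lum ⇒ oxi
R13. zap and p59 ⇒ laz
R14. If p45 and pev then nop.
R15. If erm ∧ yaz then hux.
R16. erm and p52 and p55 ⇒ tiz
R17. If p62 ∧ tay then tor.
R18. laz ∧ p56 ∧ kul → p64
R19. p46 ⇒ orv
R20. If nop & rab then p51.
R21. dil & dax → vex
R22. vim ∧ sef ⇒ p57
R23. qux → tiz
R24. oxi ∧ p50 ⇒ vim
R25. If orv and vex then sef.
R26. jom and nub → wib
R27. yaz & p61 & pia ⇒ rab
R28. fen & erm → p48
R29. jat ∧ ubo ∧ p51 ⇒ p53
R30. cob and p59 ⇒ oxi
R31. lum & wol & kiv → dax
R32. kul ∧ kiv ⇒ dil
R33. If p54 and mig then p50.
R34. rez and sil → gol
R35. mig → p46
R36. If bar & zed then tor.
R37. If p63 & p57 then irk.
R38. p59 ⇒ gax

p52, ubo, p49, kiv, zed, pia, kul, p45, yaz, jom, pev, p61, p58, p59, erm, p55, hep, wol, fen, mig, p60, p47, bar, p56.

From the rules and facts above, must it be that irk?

No

Forward chaining from the given facts derives: p62, fub, nop, hux, tiz, rab, p48, dil, p46, tor, gax, p54, quo, rez, sil, orv, p51, p50, gol, jat, p53, laz, p64, p63.
The only rule concluding irk is R37, which needs p57; that is never established.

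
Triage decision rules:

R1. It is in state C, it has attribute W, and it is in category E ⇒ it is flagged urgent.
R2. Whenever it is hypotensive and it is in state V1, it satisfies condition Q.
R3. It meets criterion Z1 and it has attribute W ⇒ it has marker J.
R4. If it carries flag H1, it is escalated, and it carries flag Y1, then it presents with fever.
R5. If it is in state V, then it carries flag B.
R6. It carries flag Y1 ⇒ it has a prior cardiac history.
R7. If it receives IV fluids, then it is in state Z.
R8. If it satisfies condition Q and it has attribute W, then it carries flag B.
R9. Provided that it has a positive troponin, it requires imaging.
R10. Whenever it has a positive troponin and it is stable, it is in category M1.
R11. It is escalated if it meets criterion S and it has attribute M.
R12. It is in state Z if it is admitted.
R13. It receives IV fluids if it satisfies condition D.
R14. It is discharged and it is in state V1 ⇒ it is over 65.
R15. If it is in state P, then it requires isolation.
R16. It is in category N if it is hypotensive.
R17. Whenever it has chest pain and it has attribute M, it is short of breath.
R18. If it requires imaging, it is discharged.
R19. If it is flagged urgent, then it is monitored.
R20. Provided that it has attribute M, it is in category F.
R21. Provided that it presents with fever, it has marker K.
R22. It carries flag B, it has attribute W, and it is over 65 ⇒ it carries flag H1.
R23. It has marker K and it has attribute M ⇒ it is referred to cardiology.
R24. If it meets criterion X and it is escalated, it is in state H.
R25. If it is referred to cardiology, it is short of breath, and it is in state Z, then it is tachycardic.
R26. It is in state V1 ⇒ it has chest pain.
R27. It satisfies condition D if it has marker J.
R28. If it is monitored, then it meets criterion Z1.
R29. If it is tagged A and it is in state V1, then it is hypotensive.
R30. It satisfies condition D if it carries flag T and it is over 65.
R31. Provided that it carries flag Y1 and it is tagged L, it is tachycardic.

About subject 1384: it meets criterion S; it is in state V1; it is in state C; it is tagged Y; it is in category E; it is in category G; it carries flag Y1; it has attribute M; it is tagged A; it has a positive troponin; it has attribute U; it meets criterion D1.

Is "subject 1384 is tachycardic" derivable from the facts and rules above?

Forward chaining from the given facts derives: has a prior cardiac history, requires imaging, is escalated, is discharged, is in category F, has chest pain, is hypotensive, satisfies condition Q, is over 65, is in category N, is short of breath.
Rules concluding "it is tachycardic": R25 needs "it is referred to cardiology"; R31 needs "it is tagged L" — none of these are established.

No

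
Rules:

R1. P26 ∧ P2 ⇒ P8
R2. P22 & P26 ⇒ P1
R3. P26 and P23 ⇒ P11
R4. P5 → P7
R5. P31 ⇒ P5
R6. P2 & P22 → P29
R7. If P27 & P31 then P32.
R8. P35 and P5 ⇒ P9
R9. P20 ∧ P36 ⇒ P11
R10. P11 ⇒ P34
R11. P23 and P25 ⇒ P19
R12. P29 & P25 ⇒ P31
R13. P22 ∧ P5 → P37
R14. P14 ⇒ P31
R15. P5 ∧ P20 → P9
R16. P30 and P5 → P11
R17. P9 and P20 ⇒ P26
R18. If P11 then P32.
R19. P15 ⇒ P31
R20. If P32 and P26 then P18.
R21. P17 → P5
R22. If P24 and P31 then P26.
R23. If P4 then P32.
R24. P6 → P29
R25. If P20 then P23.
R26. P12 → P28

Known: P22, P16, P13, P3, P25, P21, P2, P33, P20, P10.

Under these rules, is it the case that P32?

Yes

P29  (by R6: P2, P22)
P31  (by R12: P29, P25)
P23  (by R25: P20)
P5  (by R5: P31)
P9  (by R15: P5, P20)
P26  (by R17: P9, P20)
P11  (by R3: P26, P23)
P32  (by R18: P11)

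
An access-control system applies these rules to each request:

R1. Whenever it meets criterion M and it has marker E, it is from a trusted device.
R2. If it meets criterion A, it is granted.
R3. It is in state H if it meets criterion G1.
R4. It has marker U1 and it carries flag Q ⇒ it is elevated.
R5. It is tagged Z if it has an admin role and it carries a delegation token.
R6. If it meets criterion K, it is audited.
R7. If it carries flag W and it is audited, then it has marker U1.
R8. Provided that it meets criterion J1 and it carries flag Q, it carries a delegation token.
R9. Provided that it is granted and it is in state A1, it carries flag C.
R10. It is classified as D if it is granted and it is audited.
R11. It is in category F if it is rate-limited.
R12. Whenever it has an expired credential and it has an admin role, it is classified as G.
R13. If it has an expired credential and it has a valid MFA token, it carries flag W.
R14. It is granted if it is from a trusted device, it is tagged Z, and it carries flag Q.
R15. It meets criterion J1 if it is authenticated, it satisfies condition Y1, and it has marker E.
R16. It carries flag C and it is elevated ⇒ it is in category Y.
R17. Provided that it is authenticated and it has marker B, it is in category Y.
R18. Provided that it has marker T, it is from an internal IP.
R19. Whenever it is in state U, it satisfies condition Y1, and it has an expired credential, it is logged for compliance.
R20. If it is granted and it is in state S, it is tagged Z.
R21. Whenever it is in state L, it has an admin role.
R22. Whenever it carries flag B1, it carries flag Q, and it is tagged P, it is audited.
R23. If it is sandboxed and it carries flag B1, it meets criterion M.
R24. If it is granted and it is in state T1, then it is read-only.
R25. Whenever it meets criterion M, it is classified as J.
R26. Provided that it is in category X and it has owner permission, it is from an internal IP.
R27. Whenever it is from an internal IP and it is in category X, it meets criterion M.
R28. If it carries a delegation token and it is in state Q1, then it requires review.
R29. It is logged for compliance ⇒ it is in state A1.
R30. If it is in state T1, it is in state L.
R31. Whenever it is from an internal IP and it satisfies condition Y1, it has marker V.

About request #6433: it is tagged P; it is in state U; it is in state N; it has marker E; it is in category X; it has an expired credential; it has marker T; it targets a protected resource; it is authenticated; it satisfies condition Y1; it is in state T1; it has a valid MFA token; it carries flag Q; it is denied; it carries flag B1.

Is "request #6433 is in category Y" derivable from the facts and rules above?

Yes

By R13 (it has an expired credential, it has a valid MFA token): it carries flag W.
By R15 (it is authenticated, it satisfies condition Y1, it has marker E): it meets criterion J1.
By R18 (it has marker T): it is from an internal IP.
By R19 (it is in state U, it satisfies condition Y1, it has an expired credential): it is logged for compliance.
By R22 (it carries flag B1, it carries flag Q, it is tagged P): it is audited.
By R27 (it is from an internal IP, it is in category X): it meets criterion M.
By R29 (it is logged for compliance): it is in state A1.
By R30 (it is in state T1): it is in state L.
By R1 (it meets criterion M, it has marker E): it is from a trusted device.
By R7 (it carries flag W, it is audited): it has marker U1.
By R8 (it meets criterion J1, it carries flag Q): it carries a delegation token.
By R21 (it is in state L): it has an admin role.
By R4 (it has marker U1, it carries flag Q): it is elevated.
By R5 (it has an admin role, it carries a delegation token): it is tagged Z.
By R14 (it is from a trusted device, it is tagged Z, it carries flag Q): it is granted.
By R9 (it is granted, it is in state A1): it carries flag C.
By R16 (it carries flag C, it is elevated): it is in category Y.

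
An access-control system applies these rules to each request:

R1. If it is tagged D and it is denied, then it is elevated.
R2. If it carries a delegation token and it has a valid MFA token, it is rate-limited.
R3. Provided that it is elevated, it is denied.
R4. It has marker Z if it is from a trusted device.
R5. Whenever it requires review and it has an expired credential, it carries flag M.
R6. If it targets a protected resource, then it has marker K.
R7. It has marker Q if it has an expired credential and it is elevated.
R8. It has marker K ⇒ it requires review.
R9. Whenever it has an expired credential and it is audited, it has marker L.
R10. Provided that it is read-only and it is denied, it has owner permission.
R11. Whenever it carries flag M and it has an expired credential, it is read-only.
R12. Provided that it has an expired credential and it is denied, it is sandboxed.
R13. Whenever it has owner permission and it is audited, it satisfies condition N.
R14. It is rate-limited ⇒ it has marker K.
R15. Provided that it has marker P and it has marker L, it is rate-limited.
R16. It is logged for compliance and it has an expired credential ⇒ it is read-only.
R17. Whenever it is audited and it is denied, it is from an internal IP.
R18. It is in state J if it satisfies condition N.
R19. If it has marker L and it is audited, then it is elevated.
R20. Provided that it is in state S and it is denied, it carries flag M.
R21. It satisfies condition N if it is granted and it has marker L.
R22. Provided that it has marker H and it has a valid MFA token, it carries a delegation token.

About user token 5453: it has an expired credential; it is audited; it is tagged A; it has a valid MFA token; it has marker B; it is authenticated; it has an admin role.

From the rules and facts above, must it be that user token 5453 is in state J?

Forward chaining from the given facts derives: has marker L, is elevated, is denied, has marker Q, is sandboxed, is from an internal IP.
The only rule concluding "it is in state J" is R18, which needs "it satisfies condition N"; that is never established.

No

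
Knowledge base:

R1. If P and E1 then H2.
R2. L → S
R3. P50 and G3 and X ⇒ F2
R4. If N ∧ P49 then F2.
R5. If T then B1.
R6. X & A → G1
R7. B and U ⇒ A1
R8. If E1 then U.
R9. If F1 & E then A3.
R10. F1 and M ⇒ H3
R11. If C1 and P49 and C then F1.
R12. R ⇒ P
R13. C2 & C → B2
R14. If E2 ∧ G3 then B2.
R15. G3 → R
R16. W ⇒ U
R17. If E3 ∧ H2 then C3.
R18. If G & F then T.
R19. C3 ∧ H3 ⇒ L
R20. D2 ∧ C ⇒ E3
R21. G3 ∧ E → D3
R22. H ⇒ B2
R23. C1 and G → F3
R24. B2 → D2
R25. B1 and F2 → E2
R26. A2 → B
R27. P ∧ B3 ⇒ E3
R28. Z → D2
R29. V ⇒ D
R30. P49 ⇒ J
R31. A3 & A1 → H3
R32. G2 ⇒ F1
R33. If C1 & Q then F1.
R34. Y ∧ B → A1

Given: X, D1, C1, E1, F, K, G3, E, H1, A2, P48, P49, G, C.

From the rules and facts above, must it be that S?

Forward chaining from the given facts derives: U, F1, R, T, D3, F3, B, J, B1, A1, A3, P, H3, H2.
The only rule concluding S is R2, which needs L; that is never established.

No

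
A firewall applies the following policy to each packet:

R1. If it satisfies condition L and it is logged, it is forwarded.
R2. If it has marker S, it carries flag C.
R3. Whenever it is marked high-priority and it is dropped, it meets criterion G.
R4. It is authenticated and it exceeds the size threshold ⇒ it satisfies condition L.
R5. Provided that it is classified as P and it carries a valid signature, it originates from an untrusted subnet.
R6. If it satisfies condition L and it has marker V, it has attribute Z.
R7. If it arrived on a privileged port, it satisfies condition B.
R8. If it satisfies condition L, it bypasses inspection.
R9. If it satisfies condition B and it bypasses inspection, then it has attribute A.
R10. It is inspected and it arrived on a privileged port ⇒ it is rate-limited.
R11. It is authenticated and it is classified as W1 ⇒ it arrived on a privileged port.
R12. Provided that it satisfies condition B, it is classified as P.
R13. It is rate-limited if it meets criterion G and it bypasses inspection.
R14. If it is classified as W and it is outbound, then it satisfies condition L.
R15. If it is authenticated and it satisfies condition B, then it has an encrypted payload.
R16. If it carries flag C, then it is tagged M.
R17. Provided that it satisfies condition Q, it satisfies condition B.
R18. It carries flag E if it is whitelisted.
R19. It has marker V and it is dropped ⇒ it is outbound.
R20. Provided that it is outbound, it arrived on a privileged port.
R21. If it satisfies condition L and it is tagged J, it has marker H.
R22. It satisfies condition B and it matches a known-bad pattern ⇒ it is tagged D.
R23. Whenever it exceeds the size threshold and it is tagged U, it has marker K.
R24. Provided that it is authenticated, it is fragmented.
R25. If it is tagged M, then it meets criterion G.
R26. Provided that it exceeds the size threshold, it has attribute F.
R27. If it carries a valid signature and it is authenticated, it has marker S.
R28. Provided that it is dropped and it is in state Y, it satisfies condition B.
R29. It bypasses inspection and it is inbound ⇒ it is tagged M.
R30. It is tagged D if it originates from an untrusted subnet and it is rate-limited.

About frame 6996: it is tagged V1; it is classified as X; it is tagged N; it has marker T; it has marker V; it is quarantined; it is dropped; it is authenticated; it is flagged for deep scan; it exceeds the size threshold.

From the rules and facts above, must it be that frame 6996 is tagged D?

No

Forward chaining from the given facts derives: satisfies condition L, has attribute Z, bypasses inspection, is outbound, arrived on a privileged port, is fragmented, has attribute F, satisfies condition B, has attribute A, is classified as P, has an encrypted payload.
Rules concluding "it is tagged D": R22 needs "it matches a known-bad pattern"; R30 needs "it originates from an untrusted subnet" — none of these are established.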